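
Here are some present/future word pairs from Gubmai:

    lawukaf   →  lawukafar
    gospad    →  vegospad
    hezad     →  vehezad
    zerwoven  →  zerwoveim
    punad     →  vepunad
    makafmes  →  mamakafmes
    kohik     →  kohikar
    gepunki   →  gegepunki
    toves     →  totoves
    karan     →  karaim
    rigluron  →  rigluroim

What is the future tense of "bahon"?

lawukaf and karan both have last vowel 'a' yet inflect differently (lawukafar, karaim), so the last vowel is not what conditions the rule; the final letter is.
"bahon" ends in -n. The stems ending in -n (karan → karaim, zerwoven → zerwoveim, rigluron → rigluroim) drop the final letter and add -im.
So bahon → bahoim.

bahoim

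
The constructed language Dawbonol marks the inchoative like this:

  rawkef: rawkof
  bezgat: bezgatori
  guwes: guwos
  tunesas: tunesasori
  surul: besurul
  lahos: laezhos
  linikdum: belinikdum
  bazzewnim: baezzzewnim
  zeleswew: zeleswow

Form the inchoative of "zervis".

zeezrvis

tunesas and lahos both end in -s yet inflect differently (tunesasori, laezhos), so the final letter is not what conditions the rule; the last vowel is.
"zervis" has last vowel 'i'. The one such stem in the data (bazzewnim → baezzzewnim) inserts -ez- after the first vowel (as does lahos), so the same rule applies.
The other patterns: stems whose last vowel is 'a' add -ori; stems whose last vowel is 'u' add the prefix be-; stems whose last vowel is 'e' change the last vowel to 'o'.
So zervis → zeezrvis.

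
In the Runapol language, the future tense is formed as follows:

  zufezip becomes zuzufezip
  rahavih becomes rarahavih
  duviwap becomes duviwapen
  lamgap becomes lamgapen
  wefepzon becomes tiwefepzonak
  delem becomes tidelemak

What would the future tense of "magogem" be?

zufezip and duviwap both end in -p yet inflect differently (zuzufezip, duviwapen), so the final letter is not what conditions the rule; the last vowel is.
"magogem" has last vowel 'e'. The one such stem in the data (delem → tidelemak) adds ti- … -ak around the stem, so the same rule applies.
So magogem → timagogemak.

timagogemak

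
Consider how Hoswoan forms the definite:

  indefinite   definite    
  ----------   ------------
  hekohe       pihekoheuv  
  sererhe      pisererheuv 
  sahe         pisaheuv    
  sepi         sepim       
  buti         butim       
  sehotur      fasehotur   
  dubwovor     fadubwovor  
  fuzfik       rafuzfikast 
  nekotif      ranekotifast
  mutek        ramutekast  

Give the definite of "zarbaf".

razarbafast

"zarbaf" ends in -f. The one such stem in the data (nekotif → ranekotifast) adds ra- … -ast around the stem, so the same rule applies.
So zarbaf → razarbafast.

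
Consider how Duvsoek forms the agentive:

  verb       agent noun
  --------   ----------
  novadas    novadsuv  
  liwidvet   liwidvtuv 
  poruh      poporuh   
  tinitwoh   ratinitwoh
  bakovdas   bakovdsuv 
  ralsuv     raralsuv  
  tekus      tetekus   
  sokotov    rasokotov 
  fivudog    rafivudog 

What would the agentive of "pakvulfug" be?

papakvulfug

"pakvulfug" has last vowel 'u'. The stems whose last vowel is 'u' (poruh → poporuh, tekus → tetekus, ralsuv → raralsuv) repeat the first consonant+vowel as a prefix.
So pakvulfug → papakvulfug.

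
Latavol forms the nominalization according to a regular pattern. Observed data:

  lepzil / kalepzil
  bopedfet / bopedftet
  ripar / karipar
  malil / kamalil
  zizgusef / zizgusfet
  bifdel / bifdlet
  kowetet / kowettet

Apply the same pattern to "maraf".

bifdel and malil both end in -l yet inflect differently (bifdlet, kamalil), so the final letter is not what conditions the rule; the last vowel is.
"maraf" has last vowel 'a'. The one such stem in the data (ripar → karipar) adds the prefix ka-, so the same rule applies.
So maraf → kamaraf.

kamaraf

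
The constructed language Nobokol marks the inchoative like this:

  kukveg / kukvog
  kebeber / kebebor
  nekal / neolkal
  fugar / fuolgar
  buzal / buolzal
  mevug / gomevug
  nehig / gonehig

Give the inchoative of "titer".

"titer" has last vowel 'e'. The stems whose last vowel is 'e' (kukveg → kukvog, kebeber → kebebor) change the last vowel to 'o'.
So titer → titor.

titor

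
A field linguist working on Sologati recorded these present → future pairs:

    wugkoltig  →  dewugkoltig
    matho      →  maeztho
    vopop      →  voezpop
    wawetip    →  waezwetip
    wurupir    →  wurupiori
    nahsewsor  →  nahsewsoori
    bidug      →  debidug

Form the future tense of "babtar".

babtaori

"babtar" ends in -r. The stems ending in -r (wurupir → wurupiori, nahsewsor → nahsewsoori) drop the final letter and add -ori.
The other patterns: stems ending in -g add the prefix de-; stems ending in -o or -p insert -ez- after the first vowel.
So babtar → babtaori.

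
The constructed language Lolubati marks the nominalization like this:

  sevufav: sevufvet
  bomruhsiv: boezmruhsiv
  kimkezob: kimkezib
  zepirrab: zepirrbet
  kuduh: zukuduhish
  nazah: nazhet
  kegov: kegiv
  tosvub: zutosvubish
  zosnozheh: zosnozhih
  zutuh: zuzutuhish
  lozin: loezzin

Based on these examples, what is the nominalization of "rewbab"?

rewbbet

zosnozheh and nazah both end in -h yet inflect differently (zosnozhih, nazhet), so the final letter is not what conditions the rule; the last vowel is.
"rewbab" has last vowel 'a'. The stems whose last vowel is 'a' (nazah → nazhet, zepirrab → zepirrbet, sevufav → sevufvet) delete the last vowel and add -et.
So rewbab → rewbbet.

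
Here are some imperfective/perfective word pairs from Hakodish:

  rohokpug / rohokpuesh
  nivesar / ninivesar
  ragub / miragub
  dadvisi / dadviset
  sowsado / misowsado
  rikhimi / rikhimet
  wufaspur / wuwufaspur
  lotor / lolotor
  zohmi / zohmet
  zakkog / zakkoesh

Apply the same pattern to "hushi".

"hushi" ends in -i. The stems ending in -i (zohmi → zohmet, rikhimi → rikhimet, dadvisi → dadviset) drop the final letter and add -et.
The other patterns: stems ending in -g drop the final letter and add -esh; stems ending in -r repeat the first consonant+vowel as a prefix; stems ending in -b or -o add the prefix mi-.
So hushi → hushet.

hushet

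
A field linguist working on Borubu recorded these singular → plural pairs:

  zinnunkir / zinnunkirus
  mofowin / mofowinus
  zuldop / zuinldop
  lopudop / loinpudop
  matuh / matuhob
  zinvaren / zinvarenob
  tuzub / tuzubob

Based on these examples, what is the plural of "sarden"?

sardenob

mofowin and zinvaren both end in -n yet inflect differently (mofowinus, zinvarenob), so the final letter is not what conditions the rule; the last vowel is.
"sarden" has last vowel 'e'. The one such stem in the data (zinvaren → zinvarenob) adds -ob, so the same rule applies.
The other patterns: stems whose last vowel is 'i' add -us; stems whose last vowel is 'o' insert -in- after the first vowel.
So sarden → sardenob.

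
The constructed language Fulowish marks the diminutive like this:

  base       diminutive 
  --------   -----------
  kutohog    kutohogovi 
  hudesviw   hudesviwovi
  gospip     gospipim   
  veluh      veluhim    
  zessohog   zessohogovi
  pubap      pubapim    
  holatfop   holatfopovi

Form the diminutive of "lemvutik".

gospip and holatfop both end in -p yet inflect differently (gospipim, holatfopovi), so the final letter is not what conditions the rule; the number of vowels is.
"lemvutik" has 3 vowels. The stems with 3 vowels (holatfop → holatfopovi, hudesviw → hudesviwovi, kutohog → kutohogovi) add -ovi.
So lemvutik → lemvutikovi.

lemvutikovi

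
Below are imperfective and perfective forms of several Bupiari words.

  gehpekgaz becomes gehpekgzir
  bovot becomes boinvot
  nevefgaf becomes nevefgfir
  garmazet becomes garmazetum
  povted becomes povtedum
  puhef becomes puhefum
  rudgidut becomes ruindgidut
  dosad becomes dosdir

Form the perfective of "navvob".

nevefgaf and puhef both end in -f yet inflect differently (nevefgfir, puhefum), so the final letter is not what conditions the rule; the last vowel is.
"navvob" has last vowel 'o'. The one such stem in the data (bovot → boinvot) inserts -in- after the first vowel (as does rudgidut), so the same rule applies.
The other patterns: stems whose last vowel is 'a' delete the last vowel and add -ir; stems whose last vowel is 'e' add -um.
So navvob → nainvvob.

nainvvob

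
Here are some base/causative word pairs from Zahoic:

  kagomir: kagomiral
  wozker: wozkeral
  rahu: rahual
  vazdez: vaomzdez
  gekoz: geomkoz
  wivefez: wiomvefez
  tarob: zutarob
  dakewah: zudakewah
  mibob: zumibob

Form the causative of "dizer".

wozker and vazdez both have last vowel 'e' yet inflect differently (wozkeral, vaomzdez), so the last vowel is not what conditions the rule; the final letter is.
"dizer" ends in -r. The stems ending in -r (kagomir → kagomiral, wozker → wozkeral) add -al.
The other patterns: stems ending in -z insert -om- after the first vowel; stems ending in -b or -h add the prefix zu-.
So dizer → dizeral.

dizeral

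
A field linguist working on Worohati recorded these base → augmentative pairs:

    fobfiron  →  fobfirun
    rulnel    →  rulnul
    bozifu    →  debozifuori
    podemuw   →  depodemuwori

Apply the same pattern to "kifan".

kifun

fobfiron and bozifu both have 3 vowels yet inflect differently (fobfirun, debozifuori), so the number of vowels is not what conditions the rule; the final letter is.
"kifan" ends in -n. The one such stem in the data (fobfiron → fobfirun) changes the last vowel to 'u' (as does rulnel), so the same rule applies.
So kifan → kifun.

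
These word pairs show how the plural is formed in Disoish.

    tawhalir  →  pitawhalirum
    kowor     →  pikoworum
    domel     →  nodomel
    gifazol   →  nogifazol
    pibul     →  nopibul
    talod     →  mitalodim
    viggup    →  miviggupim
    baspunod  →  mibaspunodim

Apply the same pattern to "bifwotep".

mibifwotepim

kowor and gifazol both have last vowel 'o' yet inflect differently (pikoworum, nogifazol), so the last vowel is not what conditions the rule; the final letter is.
"bifwotep" ends in -p. The one such stem in the data (viggup → miviggupim) adds mi- … -im around the stem, so the same rule applies.
So bifwotep → mibifwotepim.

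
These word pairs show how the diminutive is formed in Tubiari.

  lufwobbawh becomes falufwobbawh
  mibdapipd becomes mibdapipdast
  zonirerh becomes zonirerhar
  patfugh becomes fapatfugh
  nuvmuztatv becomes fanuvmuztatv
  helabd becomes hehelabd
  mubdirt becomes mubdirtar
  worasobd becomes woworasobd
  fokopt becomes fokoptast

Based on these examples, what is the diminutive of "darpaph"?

helabd and mibdapipd both end in -d yet inflect differently (hehelabd, mibdapipdast), so the final letter is not what conditions the rule; the second-to-last letter is.
"darpaph" has second-to-last letter 'p'. The stems whose second-to-last letter is 'p' (mibdapipd → mibdapipdast, fokopt → fokoptast) add -ast.
The other patterns: stems whose second-to-last letter is 'r' add -ar; stems whose second-to-last letter is 'b' repeat the first consonant+vowel as a prefix; stems whose second-to-last letter is 'g', 't' or 'w' add the prefix fa-.
So darpaph → darpaphast.

darpaphast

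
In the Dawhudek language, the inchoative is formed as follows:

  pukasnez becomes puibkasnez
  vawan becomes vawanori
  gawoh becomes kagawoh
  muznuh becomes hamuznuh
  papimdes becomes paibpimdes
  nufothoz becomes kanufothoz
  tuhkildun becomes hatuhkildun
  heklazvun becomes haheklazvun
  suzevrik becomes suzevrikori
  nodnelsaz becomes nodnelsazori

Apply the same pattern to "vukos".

kavukos

pukasnez and nufothoz both end in -z yet inflect differently (puibkasnez, kanufothoz), so the final letter is not what conditions the rule; the last vowel is.
"vukos" has last vowel 'o'. The stems whose last vowel is 'o' (nufothoz → kanufothoz, gawoh → kagawoh) add the prefix ka-.
So vukos → kavukos.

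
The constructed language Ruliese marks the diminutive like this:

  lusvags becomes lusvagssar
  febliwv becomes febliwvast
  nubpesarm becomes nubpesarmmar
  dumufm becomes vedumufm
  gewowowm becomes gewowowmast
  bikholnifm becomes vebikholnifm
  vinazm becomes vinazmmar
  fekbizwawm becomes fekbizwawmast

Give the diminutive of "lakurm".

fekbizwawm and bikholnifm both end in -m yet inflect differently (fekbizwawmast, vebikholnifm), so the final letter is not what conditions the rule; the second-to-last letter is.
"lakurm" has second-to-last letter 'r'. The one such stem in the data (nubpesarm → nubpesarmmar) doubles the final consonant and adds -ar (as do vinazm, lusvags), so the same rule applies.
The other patterns: stems whose second-to-last letter is 'w' add -ast; stems whose second-to-last letter is 'f' add the prefix ve-.
So lakurm → lakurmmar.

lakurmmar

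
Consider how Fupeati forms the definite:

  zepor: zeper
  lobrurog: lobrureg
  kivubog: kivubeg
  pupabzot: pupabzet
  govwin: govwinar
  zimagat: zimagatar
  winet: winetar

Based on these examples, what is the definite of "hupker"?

pupabzot and zimagat both end in -t yet inflect differently (pupabzet, zimagatar), so the final letter is not what conditions the rule; the last vowel is.
"hupker" has last vowel 'e'. The one such stem in the data (winet → winetar) adds -ar, so the same rule applies.
So hupker → hupkerar.

hupkerar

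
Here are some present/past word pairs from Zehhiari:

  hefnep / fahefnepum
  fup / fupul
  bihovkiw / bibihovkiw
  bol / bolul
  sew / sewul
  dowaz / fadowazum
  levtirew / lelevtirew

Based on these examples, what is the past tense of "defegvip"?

dedefegvip

"defegvip" has 3 vowels. The stems with 3 vowels (levtirew → lelevtirew, bihovkiw → bibihovkiw) repeat the first consonant+vowel as a prefix.
So defegvip → dedefegvip.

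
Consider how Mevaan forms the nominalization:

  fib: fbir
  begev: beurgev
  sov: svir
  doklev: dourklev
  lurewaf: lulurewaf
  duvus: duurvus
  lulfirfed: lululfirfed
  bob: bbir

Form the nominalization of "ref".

rfir

sov and doklev both end in -v yet inflect differently (svir, dourklev), so the final letter is not what conditions the rule; the number of vowels is.
"ref" has 1 vowel. The stems with 1 vowel (bob → bbir, fib → fbir, sov → svir) delete the last vowel and add -ir.
The other patterns: stems with 2 vowels insert -ur- after the first vowel; stems with 3 vowels repeat the first consonant+vowel as a prefix.
So ref → rfir.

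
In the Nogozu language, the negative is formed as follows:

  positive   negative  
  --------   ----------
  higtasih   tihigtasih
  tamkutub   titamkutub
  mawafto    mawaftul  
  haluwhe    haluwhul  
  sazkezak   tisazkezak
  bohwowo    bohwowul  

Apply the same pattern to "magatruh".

higtasih and haluwhe both begin with h- yet inflect differently (tihigtasih, haluwhul), so the first letter is not what conditions the rule; whether the stem ends in a vowel or a consonant is.
"magatruh" ends in a consonant. The stems ending in a consonant (higtasih → tihigtasih, sazkezak → tisazkezak, tamkutub → titamkutub) add the prefix ti-.
The other pattern: stems ending in a vowel drop the final letter and add -ul.
So magatruh → timagatruh.

timagatruh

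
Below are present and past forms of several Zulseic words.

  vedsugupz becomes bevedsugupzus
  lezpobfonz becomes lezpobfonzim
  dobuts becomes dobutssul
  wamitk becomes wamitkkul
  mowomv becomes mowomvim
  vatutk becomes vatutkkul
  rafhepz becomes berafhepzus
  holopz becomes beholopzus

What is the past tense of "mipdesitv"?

"mipdesitv" has second-to-last letter 't'. The stems whose second-to-last letter is 't' (dobuts → dobutssul, wamitk → wamitkkul, vatutk → vatutkkul) double the final consonant and add -ul.
The other patterns: stems whose second-to-last letter is 'p' add be- … -us around the stem; stems whose second-to-last letter is 'm' or 'n' add -im.
So mipdesitv → mipdesitvvul.

mipdesitvvul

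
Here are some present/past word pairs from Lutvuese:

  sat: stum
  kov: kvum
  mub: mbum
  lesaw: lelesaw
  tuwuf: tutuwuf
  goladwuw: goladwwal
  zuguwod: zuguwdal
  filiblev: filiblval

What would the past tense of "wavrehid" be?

wavrehdal

lesaw and goladwuw both end in -w yet inflect differently (lelesaw, goladwwal), so the final letter is not what conditions the rule; the number of vowels is.
"wavrehid" has 3 vowels. The stems with 3 vowels (goladwuw → goladwwal, zuguwod → zuguwdal, filiblev → filiblval) delete the last vowel and add -al.
The other patterns: stems with 1 vowel delete the last vowel and add -um; stems with 2 vowels repeat the first consonant+vowel as a prefix.
So wavrehid → wavrehdal.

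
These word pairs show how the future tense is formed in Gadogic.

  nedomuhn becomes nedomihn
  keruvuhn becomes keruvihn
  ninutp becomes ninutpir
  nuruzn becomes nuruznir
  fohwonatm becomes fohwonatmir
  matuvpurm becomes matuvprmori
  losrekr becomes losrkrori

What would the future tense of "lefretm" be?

nedomuhn and nuruzn both end in -n yet inflect differently (nedomihn, nuruznir), so the final letter is not what conditions the rule; the second-to-last letter is.
"lefretm" has second-to-last letter 't'. The stems whose second-to-last letter is 't' (ninutp → ninutpir, fohwonatm → fohwonatmir) add -ir.
The other patterns: stems whose second-to-last letter is 'h' change the last vowel to 'i'; stems whose second-to-last letter is 'k' or 'r' delete the last vowel and add -ori.
So lefretm → lefretmir.

lefretmir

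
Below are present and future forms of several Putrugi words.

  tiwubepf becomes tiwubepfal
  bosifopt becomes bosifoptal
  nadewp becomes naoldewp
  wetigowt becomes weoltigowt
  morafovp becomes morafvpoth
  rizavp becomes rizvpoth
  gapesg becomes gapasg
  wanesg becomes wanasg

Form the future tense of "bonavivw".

bonavvwoth

bosifopt and wetigowt both end in -t yet inflect differently (bosifoptal, weoltigowt), so the final letter is not what conditions the rule; the second-to-last letter is.
"bonavivw" has second-to-last letter 'v'. The stems whose second-to-last letter is 'v' (morafovp → morafvpoth, rizavp → rizvpoth) delete the last vowel and add -oth.
The other patterns: stems whose second-to-last letter is 'p' add -al; stems whose second-to-last letter is 'w' insert -ol- after the first vowel; stems whose second-to-last letter is 's' change the last vowel to 'a'.
So bonavivw → bonavvwoth.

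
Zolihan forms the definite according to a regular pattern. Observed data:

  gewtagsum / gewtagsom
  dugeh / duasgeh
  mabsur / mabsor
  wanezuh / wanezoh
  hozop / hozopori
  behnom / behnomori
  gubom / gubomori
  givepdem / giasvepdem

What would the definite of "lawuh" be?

"lawuh" has last vowel 'u'. The stems whose last vowel is 'u' (mabsur → mabsor, wanezuh → wanezoh, gewtagsum → gewtagsom) change the last vowel to 'o'.
So lawuh → lawoh.

lawoh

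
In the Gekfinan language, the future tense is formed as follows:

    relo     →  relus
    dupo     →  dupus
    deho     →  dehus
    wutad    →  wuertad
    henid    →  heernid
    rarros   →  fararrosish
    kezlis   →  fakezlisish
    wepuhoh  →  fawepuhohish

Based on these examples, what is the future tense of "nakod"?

"nakod" ends in -d. The stems ending in -d (wutad → wuertad, henid → heernid) insert -er- after the first vowel.
So nakod → naerkod.

naerkod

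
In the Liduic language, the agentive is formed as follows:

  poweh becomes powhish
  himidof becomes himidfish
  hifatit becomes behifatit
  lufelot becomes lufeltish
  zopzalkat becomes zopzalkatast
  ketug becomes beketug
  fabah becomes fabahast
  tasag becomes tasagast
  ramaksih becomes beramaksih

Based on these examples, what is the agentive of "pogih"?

lufelot and zopzalkat both end in -t yet inflect differently (lufeltish, zopzalkatast), so the final letter is not what conditions the rule; the last vowel is.
"pogih" has last vowel 'i'. The stems whose last vowel is 'i' (hifatit → behifatit, ramaksih → beramaksih) add the prefix be-.
So pogih → bepogih.

bepogih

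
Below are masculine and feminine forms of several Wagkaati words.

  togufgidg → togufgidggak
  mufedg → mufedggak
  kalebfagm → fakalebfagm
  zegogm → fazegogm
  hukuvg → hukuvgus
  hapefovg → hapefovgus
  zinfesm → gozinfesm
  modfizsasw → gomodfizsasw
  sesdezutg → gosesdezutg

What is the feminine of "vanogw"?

favanogw

"vanogw" has second-to-last letter 'g'. The stems whose second-to-last letter is 'g' (kalebfagm → fakalebfagm, zegogm → fazegogm) add the prefix fa-.
So vanogw → favanogw.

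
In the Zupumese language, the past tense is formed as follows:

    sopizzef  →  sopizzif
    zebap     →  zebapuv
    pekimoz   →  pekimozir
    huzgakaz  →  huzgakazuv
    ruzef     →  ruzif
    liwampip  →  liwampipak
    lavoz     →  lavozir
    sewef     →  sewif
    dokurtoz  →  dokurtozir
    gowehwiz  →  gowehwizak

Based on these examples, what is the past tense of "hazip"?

hazipak

huzgakaz and pekimoz both end in -z yet inflect differently (huzgakazuv, pekimozir), so the final letter is not what conditions the rule; the last vowel is.
"hazip" has last vowel 'i'. The stems whose last vowel is 'i' (gowehwiz → gowehwizak, liwampip → liwampipak) add -ak.
The other patterns: stems whose last vowel is 'a' add -uv; stems whose last vowel is 'o' add -ir; stems whose last vowel is 'e' change the last vowel to 'i'.
So hazip → hazipak.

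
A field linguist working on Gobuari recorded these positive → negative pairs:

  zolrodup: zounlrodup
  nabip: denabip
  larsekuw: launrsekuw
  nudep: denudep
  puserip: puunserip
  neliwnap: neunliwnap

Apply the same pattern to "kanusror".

zolrodup and nabip both end in -p yet inflect differently (zounlrodup, denabip), so the final letter is not what conditions the rule; the number of vowels is.
"kanusror" has 3 vowels. The stems with 3 vowels (zolrodup → zounlrodup, neliwnap → neunliwnap, puserip → puunserip) insert -un- after the first vowel.
The other pattern: stems with 2 vowels add the prefix de-.
So kanusror → kaunnusror.

kaunnusror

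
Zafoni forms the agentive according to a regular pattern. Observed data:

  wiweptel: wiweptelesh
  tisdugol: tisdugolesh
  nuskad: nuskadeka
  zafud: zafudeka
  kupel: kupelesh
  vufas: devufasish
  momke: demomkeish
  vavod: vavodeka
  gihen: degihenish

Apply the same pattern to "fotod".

vavod and tisdugol both have last vowel 'o' yet inflect differently (vavodeka, tisdugolesh), so the last vowel is not what conditions the rule; the final letter is.
"fotod" ends in -d. The stems ending in -d (zafud → zafudeka, vavod → vavodeka, nuskad → nuskadeka) add -eka.
So fotod → fotodeka.

fotodeka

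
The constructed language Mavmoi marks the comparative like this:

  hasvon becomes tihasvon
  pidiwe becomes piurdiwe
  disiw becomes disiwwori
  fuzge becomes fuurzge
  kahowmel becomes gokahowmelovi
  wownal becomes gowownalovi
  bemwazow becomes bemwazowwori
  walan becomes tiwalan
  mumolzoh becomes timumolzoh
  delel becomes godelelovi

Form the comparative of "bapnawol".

kahowmel and pidiwe both have last vowel 'e' yet inflect differently (gokahowmelovi, piurdiwe), so the last vowel is not what conditions the rule; the final letter is.
"bapnawol" ends in -l. The stems ending in -l (wownal → gowownalovi, kahowmel → gokahowmelovi, delel → godelelovi) add go- … -ovi around the stem.
The other patterns: stems ending in -e insert -ur- after the first vowel; stems ending in -w double the final consonant and add -ori; stems ending in -h or -n add the prefix ti-.
So bapnawol → gobapnawolovi.

gobapnawolovi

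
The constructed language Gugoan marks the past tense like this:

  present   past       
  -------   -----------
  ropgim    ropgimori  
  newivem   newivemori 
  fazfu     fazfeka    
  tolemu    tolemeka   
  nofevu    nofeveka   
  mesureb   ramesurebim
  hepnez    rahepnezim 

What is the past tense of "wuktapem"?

newivem and mesureb both have last vowel 'e' yet inflect differently (newivemori, ramesurebim), so the last vowel is not what conditions the rule; the final letter is.
"wuktapem" ends in -m. The stems ending in -m (ropgim → ropgimori, newivem → newivemori) add -ori.
The other patterns: stems ending in -u drop the final letter and add -eka; stems ending in -b or -z add ra- … -im around the stem.
So wuktapem → wuktapemori.

wuktapemori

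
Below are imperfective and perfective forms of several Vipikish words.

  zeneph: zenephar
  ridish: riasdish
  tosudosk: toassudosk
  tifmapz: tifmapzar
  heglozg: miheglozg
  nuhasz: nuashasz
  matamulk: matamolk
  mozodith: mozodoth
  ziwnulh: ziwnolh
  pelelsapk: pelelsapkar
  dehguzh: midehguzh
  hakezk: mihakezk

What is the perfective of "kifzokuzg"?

mikifzokuzg

tosudosk and hakezk both end in -k yet inflect differently (toassudosk, mihakezk), so the final letter is not what conditions the rule; the second-to-last letter is.
"kifzokuzg" has second-to-last letter 'z'. The stems whose second-to-last letter is 'z' (hakezk → mihakezk, dehguzh → midehguzh, heglozg → miheglozg) add the prefix mi-.
The other patterns: stems whose second-to-last letter is 's' insert -as- after the first vowel; stems whose second-to-last letter is 'p' add -ar; stems whose second-to-last letter is 'l' or 't' change the last vowel to 'o'.
So kifzokuzg → mikifzokuzg.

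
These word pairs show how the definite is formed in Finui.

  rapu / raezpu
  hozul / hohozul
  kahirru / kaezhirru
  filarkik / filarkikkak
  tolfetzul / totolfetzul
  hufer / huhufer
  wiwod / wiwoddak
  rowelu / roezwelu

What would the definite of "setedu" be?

seeztedu

rapu and hozul both have last vowel 'u' yet inflect differently (raezpu, hohozul), so the last vowel is not what conditions the rule; the final letter is.
"setedu" ends in -u. The stems ending in -u (rapu → raezpu, rowelu → roezwelu, kahirru → kaezhirru) insert -ez- after the first vowel.
So setedu → seeztedu.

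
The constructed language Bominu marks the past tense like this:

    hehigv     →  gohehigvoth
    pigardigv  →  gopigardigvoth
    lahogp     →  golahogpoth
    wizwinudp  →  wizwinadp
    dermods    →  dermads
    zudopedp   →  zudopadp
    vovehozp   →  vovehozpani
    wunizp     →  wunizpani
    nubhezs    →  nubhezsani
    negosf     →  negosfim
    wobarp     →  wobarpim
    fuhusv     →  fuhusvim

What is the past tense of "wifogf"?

gowifogfoth

lahogp and wizwinudp both end in -p yet inflect differently (golahogpoth, wizwinadp), so the final letter is not what conditions the rule; the second-to-last letter is.
"wifogf" has second-to-last letter 'g'. The stems whose second-to-last letter is 'g' (hehigv → gohehigvoth, pigardigv → gopigardigvoth, lahogp → golahogpoth) add go- … -oth around the stem.
The other patterns: stems whose second-to-last letter is 'd' change the last vowel to 'a'; stems whose second-to-last letter is 'z' add -ani; stems whose second-to-last letter is 'r' or 's' add -im.
So wifogf → gowifogfoth.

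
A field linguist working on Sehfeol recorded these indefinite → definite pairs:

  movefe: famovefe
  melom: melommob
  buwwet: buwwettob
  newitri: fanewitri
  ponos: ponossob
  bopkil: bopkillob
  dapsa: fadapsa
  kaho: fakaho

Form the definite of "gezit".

ponos and kaho both have last vowel 'o' yet inflect differently (ponossob, fakaho), so the last vowel is not what conditions the rule; whether the stem ends in a vowel or a consonant is.
"gezit" ends in a consonant. The stems ending in a consonant (ponos → ponossob, melom → melommob, buwwet → buwwettob) double the final consonant and add -ob.
The other pattern: stems ending in a vowel add the prefix fa-.
So gezit → gezittob.

gezittob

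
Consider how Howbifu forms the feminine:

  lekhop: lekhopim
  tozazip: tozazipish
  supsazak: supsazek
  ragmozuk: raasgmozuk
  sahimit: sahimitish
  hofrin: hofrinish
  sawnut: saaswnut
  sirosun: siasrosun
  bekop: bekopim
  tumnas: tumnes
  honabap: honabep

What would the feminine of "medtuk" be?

tozazip and honabap both end in -p yet inflect differently (tozazipish, honabep), so the final letter is not what conditions the rule; the last vowel is.
"medtuk" has last vowel 'u'. The stems whose last vowel is 'u' (sawnut → saaswnut, sirosun → siasrosun, ragmozuk → raasgmozuk) insert -as- after the first vowel.
So medtuk → measdtuk.

measdtuk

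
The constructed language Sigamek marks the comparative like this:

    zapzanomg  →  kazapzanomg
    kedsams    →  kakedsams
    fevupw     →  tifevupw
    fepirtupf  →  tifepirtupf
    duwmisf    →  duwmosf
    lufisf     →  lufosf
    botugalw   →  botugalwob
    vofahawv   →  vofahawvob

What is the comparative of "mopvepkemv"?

fepirtupf and duwmisf both end in -f yet inflect differently (tifepirtupf, duwmosf), so the final letter is not what conditions the rule; the second-to-last letter is.
"mopvepkemv" has second-to-last letter 'm'. The stems whose second-to-last letter is 'm' (zapzanomg → kazapzanomg, kedsams → kakedsams) add the prefix ka-.
So mopvepkemv → kamopvepkemv.

kamopvepkemv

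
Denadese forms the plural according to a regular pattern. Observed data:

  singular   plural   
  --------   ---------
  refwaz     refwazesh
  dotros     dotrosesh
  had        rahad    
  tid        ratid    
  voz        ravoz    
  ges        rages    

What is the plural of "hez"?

refwaz and voz both end in -z yet inflect differently (refwazesh, ravoz), so the final letter is not what conditions the rule; the number of vowels is.
"hez" has 1 vowel. The stems with 1 vowel (had → rahad, tid → ratid, voz → ravoz) add the prefix ra-.
The other pattern: stems with 2 vowels add -esh.
So hez → rahez.

rahez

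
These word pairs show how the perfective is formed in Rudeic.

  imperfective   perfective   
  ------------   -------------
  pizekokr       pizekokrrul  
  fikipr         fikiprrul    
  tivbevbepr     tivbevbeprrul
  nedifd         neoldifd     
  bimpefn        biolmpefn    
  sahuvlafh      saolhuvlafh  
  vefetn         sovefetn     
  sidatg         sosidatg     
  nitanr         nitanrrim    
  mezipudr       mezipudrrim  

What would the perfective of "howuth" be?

sohowuth

"howuth" has second-to-last letter 't'. The stems whose second-to-last letter is 't' (vefetn → sovefetn, sidatg → sosidatg) add the prefix so-.
So howuth → sohowuth.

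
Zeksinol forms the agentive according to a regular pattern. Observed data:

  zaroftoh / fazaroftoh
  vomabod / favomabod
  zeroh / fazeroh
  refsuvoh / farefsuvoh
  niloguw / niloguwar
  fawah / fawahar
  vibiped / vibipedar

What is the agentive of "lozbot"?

falozbot

zaroftoh and fawah both end in -h yet inflect differently (fazaroftoh, fawahar), so the final letter is not what conditions the rule; the last vowel is.
"lozbot" has last vowel 'o'. The stems whose last vowel is 'o' (zaroftoh → fazaroftoh, vomabod → favomabod, zeroh → fazeroh) add the prefix fa-.
So lozbot → falozbot.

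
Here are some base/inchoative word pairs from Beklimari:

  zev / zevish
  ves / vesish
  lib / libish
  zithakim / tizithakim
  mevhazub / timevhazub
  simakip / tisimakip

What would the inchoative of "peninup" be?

tipeninup

"peninup" has 3 vowels. The stems with 3 vowels (zithakim → tizithakim, mevhazub → timevhazub, simakip → tisimakip) add the prefix ti-.
The other pattern: stems with 1 vowel add -ish.
So peninup → tipeninup.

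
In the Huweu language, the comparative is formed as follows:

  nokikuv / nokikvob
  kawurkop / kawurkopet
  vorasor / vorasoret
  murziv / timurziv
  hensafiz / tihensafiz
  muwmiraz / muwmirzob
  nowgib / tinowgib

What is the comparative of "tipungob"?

tipungobet

hensafiz and muwmiraz both end in -z yet inflect differently (tihensafiz, muwmirzob), so the final letter is not what conditions the rule; the last vowel is.
"tipungob" has last vowel 'o'. The stems whose last vowel is 'o' (vorasor → vorasoret, kawurkop → kawurkopet) add -et.
The other patterns: stems whose last vowel is 'i' add the prefix ti-; stems whose last vowel is 'a' or 'u' delete the last vowel and add -ob.
So tipungob → tipungobet.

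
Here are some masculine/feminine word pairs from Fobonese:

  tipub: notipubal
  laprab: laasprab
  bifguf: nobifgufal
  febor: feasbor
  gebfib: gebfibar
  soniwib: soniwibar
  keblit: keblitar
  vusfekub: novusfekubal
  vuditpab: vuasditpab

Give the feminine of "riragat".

laprab and vusfekub both end in -b yet inflect differently (laasprab, novusfekubal), so the final letter is not what conditions the rule; the last vowel is.
"riragat" has last vowel 'a'. The stems whose last vowel is 'a' (laprab → laasprab, vuditpab → vuasditpab) insert -as- after the first vowel.
So riragat → riasragat.

riasragat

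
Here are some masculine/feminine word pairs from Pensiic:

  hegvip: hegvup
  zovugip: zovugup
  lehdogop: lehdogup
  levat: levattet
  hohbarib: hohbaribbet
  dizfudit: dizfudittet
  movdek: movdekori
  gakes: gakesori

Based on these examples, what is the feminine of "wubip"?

hegvip and hohbarib both have last vowel 'i' yet inflect differently (hegvup, hohbaribbet), so the last vowel is not what conditions the rule; the final letter is.
"wubip" ends in -p. The stems ending in -p (hegvip → hegvup, zovugip → zovugup, lehdogop → lehdogup) change the last vowel to 'u'.
The other patterns: stems ending in -b or -t double the final consonant and add -et; stems ending in -k or -s add -ori.
So wubip → wubup.

wubup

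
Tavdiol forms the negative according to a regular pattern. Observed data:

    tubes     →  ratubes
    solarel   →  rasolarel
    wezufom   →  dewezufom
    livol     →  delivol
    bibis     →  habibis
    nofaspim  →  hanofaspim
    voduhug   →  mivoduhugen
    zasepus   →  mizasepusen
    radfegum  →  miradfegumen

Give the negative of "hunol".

dehunol

solarel and livol both end in -l yet inflect differently (rasolarel, delivol), so the final letter is not what conditions the rule; the last vowel is.
"hunol" has last vowel 'o'. The stems whose last vowel is 'o' (wezufom → dewezufom, livol → delivol) add the prefix de-.
So hunol → dehunol.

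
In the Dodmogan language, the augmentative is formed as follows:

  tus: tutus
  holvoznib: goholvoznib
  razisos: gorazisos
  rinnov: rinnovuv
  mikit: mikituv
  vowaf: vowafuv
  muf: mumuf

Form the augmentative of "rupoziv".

muf and vowaf both end in -f yet inflect differently (mumuf, vowafuv), so the final letter is not what conditions the rule; the number of vowels is.
"rupoziv" has 3 vowels. The stems with 3 vowels (holvoznib → goholvoznib, razisos → gorazisos) add the prefix go-.
The other patterns: stems with 1 vowel repeat the first consonant+vowel as a prefix; stems with 2 vowels add -uv.
So rupoziv → gorupoziv.

gorupoziv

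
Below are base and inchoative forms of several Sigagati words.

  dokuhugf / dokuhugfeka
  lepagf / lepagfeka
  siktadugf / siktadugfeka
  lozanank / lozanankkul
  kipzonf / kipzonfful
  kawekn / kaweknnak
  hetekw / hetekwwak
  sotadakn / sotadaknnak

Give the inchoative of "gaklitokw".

"gaklitokw" has second-to-last letter 'k'. The stems whose second-to-last letter is 'k' (kawekn → kaweknnak, hetekw → hetekwwak, sotadakn → sotadaknnak) double the final consonant and add -ak.
The other patterns: stems whose second-to-last letter is 'g' add -eka; stems whose second-to-last letter is 'n' double the final consonant and add -ul.
So gaklitokw → gaklitokwwak.

gaklitokwwak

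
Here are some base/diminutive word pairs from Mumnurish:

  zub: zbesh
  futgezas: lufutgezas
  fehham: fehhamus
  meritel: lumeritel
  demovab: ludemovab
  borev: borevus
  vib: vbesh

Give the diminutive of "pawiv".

vib and demovab both end in -b yet inflect differently (vbesh, ludemovab), so the final letter is not what conditions the rule; the number of vowels is.
"pawiv" has 2 vowels. The stems with 2 vowels (fehham → fehhamus, borev → borevus) add -us.
So pawiv → pawivus.

pawivus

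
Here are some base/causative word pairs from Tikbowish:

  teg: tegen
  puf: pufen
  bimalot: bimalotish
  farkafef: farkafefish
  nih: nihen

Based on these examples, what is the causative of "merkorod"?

farkafef and puf both end in -f yet inflect differently (farkafefish, pufen), so the final letter is not what conditions the rule; the number of vowels is.
"merkorod" has 3 vowels. The stems with 3 vowels (bimalot → bimalotish, farkafef → farkafefish) add -ish.
So merkorod → merkorodish.

merkorodish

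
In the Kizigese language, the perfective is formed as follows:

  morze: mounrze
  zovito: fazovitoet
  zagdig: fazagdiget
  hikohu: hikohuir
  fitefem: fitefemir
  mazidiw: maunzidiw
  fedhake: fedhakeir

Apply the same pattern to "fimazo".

morze and fedhake both end in -e yet inflect differently (mounrze, fedhakeir), so the final letter is not what conditions the rule; the first letter is.
"fimazo" begins with f-. The stems beginning with f- (fedhake → fedhakeir, fitefem → fitefemir) add -ir.
So fimazo → fimazoir.

fimazoir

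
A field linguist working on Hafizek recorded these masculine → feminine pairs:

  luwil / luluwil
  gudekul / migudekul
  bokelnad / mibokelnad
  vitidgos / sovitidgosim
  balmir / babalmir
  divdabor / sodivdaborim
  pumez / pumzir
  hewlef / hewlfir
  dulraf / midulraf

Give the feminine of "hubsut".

"hubsut" has last vowel 'u'. The one such stem in the data (gudekul → migudekul) adds the prefix mi-, so the same rule applies.
The other patterns: stems whose last vowel is 'i' repeat the first consonant+vowel as a prefix; stems whose last vowel is 'e' delete the last vowel and add -ir; stems whose last vowel is 'o' add so- … -im around the stem.
So hubsut → mihubsut.

mihubsut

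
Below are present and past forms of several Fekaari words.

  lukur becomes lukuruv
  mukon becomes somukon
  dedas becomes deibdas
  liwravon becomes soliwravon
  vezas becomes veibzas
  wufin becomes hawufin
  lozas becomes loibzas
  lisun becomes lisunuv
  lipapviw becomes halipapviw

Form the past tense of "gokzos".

"gokzos" has last vowel 'o'. The stems whose last vowel is 'o' (liwravon → soliwravon, mukon → somukon) add the prefix so-.
So gokzos → sogokzos.

sogokzos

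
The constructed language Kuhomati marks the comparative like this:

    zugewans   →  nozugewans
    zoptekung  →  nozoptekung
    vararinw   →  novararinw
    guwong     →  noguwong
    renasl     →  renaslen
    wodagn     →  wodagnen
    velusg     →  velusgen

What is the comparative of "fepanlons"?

nofepanlons

zoptekung and velusg both end in -g yet inflect differently (nozoptekung, velusgen), so the final letter is not what conditions the rule; the second-to-last letter is.
"fepanlons" has second-to-last letter 'n'. The stems whose second-to-last letter is 'n' (zugewans → nozugewans, zoptekung → nozoptekung, vararinw → novararinw) add the prefix no-.
The other pattern: stems whose second-to-last letter is 'g' or 's' add -en.
So fepanlons → nofepanlons.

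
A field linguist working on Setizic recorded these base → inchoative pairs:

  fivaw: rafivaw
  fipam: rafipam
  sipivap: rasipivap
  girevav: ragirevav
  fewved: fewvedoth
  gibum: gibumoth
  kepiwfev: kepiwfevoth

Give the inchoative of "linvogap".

"linvogap" has last vowel 'a'. The stems whose last vowel is 'a' (fivaw → rafivaw, fipam → rafipam, sipivap → rasipivap) add the prefix ra-.
The other pattern: stems whose last vowel is 'e' or 'u' add -oth.
So linvogap → ralinvogap.

ralinvogap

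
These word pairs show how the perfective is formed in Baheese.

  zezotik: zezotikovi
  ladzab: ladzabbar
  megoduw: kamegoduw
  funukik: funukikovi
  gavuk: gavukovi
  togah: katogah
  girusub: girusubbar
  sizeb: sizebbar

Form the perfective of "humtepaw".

"humtepaw" ends in -w. The one such stem in the data (megoduw → kamegoduw) adds the prefix ka-, so the same rule applies.
The other patterns: stems ending in -k add -ovi; stems ending in -b double the final consonant and add -ar.
So humtepaw → kahumtepaw.

kahumtepaw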